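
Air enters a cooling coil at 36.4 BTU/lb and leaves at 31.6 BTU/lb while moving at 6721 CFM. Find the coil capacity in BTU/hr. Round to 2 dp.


Q = 4.5 * 6721 * (36.4 - 31.6) = 145173.60 BTU/hr

145173.60 BTU/hr


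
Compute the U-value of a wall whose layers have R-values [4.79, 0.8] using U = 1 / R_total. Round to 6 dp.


R_total = 4.79 + 0.8 = 5.59
U = 1/5.59 = 0.178891

0.178891


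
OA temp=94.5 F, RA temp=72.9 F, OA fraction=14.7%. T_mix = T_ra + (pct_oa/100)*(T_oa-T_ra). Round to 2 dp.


T_mix = 72.9 + (14.7/100)*(94.5-72.9) = 76.08 F

76.08 F


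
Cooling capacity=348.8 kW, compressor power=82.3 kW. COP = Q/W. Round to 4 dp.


COP = 348.8 / 82.3 = 4.2382

4.2382


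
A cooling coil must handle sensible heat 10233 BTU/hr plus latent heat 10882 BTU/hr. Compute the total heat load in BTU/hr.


Qt = 10233 + 10882 = 21115 BTU/hr

21115 BTU/hr


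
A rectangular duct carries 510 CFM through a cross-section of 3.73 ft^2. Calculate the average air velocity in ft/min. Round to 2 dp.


V = 510 / 3.73 = 136.73 ft/min

136.73 ft/min


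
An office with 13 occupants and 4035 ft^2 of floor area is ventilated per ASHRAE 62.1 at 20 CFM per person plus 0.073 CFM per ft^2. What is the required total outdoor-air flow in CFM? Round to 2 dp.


Total = 13*20 + 4035*0.073 = 554.56 CFM

554.56 CFM


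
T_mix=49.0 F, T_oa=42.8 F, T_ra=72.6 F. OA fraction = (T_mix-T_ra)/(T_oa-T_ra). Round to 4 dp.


frac = (49.0 - 72.6) / (42.8 - 72.6) = 0.7919

0.7919


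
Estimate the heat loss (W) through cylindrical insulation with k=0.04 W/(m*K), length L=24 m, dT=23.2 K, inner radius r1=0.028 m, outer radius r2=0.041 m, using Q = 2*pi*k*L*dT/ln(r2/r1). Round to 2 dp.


Q = 2*pi*0.04*24*23.2/ln(0.041/0.028) = 366.94 W

366.94 W


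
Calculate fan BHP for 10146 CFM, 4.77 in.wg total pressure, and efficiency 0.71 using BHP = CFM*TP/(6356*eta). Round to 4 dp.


BHP = 10146 * 4.77 / (6356 * 0.71) = 10.7244 hp

10.7244 hp


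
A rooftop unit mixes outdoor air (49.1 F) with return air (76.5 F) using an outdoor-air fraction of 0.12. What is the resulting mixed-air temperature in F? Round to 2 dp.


T_mix = 0.12*49.1 + 0.88*76.5 = 73.21 F

73.21 F


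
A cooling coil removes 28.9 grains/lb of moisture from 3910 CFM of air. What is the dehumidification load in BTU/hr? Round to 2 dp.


Q = 0.68 * 3910 * 28.9 = 76839.32 BTU/hr

76839.32 BTU/hr


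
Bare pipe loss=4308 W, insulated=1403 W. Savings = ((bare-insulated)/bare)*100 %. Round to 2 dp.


Savings = ((4308-1403)/4308)*100 = 67.43 %

67.43 %


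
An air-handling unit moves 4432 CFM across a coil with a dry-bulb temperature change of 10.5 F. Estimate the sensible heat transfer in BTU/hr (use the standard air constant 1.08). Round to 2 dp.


Q = 1.08 * 4432 * 10.5 = 50258.88 BTU/hr

50258.88 BTU/hr


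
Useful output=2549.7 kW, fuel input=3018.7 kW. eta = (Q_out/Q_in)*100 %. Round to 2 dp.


eta = (2549.7/3018.7)*100 = 84.46 %

84.46 %


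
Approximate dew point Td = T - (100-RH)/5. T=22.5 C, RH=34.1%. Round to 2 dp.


Td = 22.5 - (100-34.1)/5 = 9.32 C

9.32 C


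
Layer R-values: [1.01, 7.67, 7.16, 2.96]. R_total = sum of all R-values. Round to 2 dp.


R_total = 1.01 + 7.67 + 7.16 + 2.96 = 18.80

18.80


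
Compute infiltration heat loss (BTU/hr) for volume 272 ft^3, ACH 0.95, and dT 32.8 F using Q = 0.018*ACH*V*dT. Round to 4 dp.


Q = 0.018 * 0.95 * 272 * 32.8 = 152.5594 BTU/hr

152.5594 BTU/hr


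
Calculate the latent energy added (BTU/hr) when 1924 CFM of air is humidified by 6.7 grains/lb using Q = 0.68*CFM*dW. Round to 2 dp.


Q = 0.68 * 1924 * 6.7 = 8765.74 BTU/hr

8765.74 BTU/hr


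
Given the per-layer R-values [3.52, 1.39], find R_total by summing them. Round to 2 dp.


R_total = 3.52 + 1.39 = 4.91

4.91


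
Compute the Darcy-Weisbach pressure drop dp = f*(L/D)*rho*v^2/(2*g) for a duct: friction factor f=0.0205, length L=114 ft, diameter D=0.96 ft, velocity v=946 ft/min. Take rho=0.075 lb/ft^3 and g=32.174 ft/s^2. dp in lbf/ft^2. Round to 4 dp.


v_fps = 946/60 = 15.7667 ft/s
dp = 0.0205*(114/0.96)*0.075*15.7667^2/(2*32.174) = 0.7053 lbf/ft^2

0.7053 lbf/ft^2


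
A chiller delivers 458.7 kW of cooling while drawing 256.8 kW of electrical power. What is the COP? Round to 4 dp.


COP = 458.7 / 256.8 = 1.7862

1.7862


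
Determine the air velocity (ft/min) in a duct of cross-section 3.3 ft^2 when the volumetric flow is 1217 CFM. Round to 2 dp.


V = 1217 / 3.3 = 368.79 ft/min

368.79 ft/min


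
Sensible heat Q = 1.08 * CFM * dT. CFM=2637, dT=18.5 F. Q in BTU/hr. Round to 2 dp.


Q = 1.08 * 2637 * 18.5 = 52687.26 BTU/hr

52687.26 BTU/hr


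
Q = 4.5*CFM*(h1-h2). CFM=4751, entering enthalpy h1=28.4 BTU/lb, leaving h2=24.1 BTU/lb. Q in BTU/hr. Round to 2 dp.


Q = 4.5 * 4751 * (28.4 - 24.1) = 91931.85 BTU/hr

91931.85 BTU/hr


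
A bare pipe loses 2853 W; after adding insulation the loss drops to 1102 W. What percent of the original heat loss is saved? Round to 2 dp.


Savings = ((2853-1102)/2853)*100 = 61.37 %

61.37 %


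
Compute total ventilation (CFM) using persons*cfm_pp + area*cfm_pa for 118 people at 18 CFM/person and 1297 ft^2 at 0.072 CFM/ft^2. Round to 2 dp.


Total = 118*18 + 1297*0.072 = 2217.38 CFM

2217.38 CFM


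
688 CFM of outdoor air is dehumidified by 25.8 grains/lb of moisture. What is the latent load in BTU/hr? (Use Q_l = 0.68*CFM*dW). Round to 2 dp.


Q = 0.68 * 688 * 25.8 = 12070.27 BTU/hr

12070.27 BTU/hr


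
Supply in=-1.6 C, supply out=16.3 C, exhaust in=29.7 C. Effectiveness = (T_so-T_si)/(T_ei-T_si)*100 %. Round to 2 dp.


eff = (16.3-(-1.6))/(29.7-(-1.6))*100 = 57.19 %

57.19 %


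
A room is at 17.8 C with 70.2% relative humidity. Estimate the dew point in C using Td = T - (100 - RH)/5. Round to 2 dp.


Td = 17.8 - (100-70.2)/5 = 11.84 C

11.84 C


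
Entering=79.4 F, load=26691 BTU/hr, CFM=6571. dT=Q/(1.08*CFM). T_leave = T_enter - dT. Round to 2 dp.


dT = 26691/(1.08*6571) = 3.7611
T_leave = 79.4 - 3.7611 = 75.64 F

75.64 F


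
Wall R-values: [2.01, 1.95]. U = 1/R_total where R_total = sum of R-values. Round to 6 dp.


R_total = 2.01 + 1.95 = 3.96
U = 1/3.96 = 0.252525

0.252525


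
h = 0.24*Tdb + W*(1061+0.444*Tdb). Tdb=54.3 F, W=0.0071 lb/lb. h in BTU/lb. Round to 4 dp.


h = 0.24*54.3 + 0.0071*(1061+0.444*54.3) = 20.7363 BTU/lb

20.7363 BTU/lb


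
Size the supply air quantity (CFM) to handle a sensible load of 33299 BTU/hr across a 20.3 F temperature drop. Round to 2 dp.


CFM = 33299 / (1.08 * 20.3) = 1518.84

1518.84 CFM


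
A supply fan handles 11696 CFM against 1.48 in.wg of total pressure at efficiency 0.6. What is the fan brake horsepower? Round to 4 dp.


BHP = 11696 * 1.48 / (6356 * 0.6) = 4.5390 hp

4.5390 hp


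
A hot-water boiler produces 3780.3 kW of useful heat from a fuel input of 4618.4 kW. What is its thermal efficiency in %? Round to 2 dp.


eta = (3780.3/4618.4)*100 = 81.85 %

81.85 %


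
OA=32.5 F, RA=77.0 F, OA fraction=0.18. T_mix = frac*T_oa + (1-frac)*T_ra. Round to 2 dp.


T_mix = 0.18*32.5 + 0.82*77.0 = 68.99 F

68.99 F


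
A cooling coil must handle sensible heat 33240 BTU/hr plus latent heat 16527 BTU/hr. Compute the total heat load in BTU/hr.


Qt = 33240 + 16527 = 49767 BTU/hr

49767 BTU/hr


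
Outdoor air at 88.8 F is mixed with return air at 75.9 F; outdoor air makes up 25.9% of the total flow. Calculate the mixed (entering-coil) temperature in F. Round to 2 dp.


T_mix = 75.9 + (25.9/100)*(88.8-75.9) = 79.24 F

79.24 F


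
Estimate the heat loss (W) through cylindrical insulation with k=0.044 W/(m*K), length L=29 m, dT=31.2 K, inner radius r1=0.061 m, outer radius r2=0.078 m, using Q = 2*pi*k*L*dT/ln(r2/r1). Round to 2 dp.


Q = 2*pi*0.044*29*31.2/ln(0.078/0.061) = 1017.52 W

1017.52 W


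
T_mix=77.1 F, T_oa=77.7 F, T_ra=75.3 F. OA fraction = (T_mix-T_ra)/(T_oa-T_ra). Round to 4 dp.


frac = (77.1 - 75.3) / (77.7 - 75.3) = 0.7500

0.7500


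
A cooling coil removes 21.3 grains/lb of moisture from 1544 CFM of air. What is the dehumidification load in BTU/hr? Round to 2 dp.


Q = 0.68 * 1544 * 21.3 = 22363.30 BTU/hr

22363.30 BTU/hr


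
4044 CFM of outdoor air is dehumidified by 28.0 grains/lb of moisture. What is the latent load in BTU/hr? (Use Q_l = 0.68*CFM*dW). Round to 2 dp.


Q = 0.68 * 4044 * 28.0 = 76997.76 BTU/hr

76997.76 BTU/hr


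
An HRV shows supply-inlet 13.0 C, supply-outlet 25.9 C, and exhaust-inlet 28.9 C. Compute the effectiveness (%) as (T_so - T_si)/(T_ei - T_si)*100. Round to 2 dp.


eff = (25.9-13.0)/(28.9-13.0)*100 = 81.13 %

81.13 %


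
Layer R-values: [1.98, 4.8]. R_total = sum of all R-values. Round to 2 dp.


R_total = 1.98 + 4.8 = 6.78

6.78


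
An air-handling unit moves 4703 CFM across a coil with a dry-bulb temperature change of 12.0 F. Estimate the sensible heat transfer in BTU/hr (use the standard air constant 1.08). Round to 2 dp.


Q = 1.08 * 4703 * 12.0 = 60950.88 BTU/hr

60950.88 BTU/hr


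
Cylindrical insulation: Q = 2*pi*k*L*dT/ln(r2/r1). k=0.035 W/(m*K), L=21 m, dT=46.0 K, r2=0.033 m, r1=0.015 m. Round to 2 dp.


Q = 2*pi*0.035*21*46.0/ln(0.033/0.015) = 269.43 W

269.43 W


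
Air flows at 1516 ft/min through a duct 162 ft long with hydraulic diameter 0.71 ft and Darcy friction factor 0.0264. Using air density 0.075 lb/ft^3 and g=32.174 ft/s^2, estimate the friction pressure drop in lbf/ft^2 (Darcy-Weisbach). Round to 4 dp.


v_fps = 1516/60 = 25.2667 ft/s
dp = 0.0264*(162/0.71)*0.075*25.2667^2/(2*32.174) = 4.4821 lbf/ft^2

4.4821 lbf/ft^2


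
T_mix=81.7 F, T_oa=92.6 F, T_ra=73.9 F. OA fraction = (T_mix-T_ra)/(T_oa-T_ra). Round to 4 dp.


frac = (81.7 - 73.9) / (92.6 - 73.9) = 0.4171

0.4171


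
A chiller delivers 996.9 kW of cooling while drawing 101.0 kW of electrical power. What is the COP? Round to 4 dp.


COP = 996.9 / 101.0 = 9.8703

9.8703


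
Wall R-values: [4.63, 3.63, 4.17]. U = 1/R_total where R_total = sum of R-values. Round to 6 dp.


R_total = 4.63 + 3.63 + 4.17 = 12.43
U = 1/12.43 = 0.080451

0.080451


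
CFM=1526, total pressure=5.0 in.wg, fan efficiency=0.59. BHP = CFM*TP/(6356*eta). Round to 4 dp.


BHP = 1526 * 5.0 / (6356 * 0.59) = 2.0346 hp

2.0346 hp


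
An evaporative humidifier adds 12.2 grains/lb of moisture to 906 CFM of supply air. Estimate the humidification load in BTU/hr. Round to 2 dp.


Q = 0.68 * 906 * 12.2 = 7516.18 BTU/hr

7516.18 BTU/hr


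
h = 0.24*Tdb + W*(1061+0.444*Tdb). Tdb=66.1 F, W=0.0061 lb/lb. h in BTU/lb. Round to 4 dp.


h = 0.24*66.1 + 0.0061*(1061+0.444*66.1) = 22.5151 BTU/lb

22.5151 BTU/lb


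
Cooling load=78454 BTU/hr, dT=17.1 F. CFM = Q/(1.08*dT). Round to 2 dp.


CFM = 78454 / (1.08 * 17.1) = 4248.10

4248.10 CFM


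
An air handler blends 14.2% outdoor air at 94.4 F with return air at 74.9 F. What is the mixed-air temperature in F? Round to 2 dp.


T_mix = 74.9 + (14.2/100)*(94.4-74.9) = 77.67 F

77.67 F


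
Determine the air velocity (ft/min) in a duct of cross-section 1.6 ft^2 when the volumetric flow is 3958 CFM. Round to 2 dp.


V = 3958 / 1.6 = 2473.75 ft/min

2473.75 ft/min


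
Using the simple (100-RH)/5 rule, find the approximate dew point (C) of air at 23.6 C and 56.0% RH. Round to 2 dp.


Td = 23.6 - (100-56.0)/5 = 14.80 C

14.80 C


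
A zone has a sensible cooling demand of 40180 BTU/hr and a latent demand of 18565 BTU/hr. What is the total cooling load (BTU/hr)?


Qt = 40180 + 18565 = 58745 BTU/hr

58745 BTU/hr


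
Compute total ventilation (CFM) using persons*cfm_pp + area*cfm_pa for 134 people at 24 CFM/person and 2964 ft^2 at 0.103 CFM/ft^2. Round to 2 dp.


Total = 134*24 + 2964*0.103 = 3521.29 CFM

3521.29 CFM


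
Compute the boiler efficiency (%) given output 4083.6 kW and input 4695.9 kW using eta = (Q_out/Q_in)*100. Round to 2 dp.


eta = (4083.6/4695.9)*100 = 86.96 %

86.96 %


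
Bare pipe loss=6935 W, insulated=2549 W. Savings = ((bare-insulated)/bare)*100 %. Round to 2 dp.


Savings = ((6935-2549)/6935)*100 = 63.24 %

63.24 %


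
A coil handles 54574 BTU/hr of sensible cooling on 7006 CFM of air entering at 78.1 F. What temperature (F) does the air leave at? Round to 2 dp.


dT = 54574/(1.08*7006) = 7.2126
T_leave = 78.1 - 7.2126 = 70.89 F

70.89 F


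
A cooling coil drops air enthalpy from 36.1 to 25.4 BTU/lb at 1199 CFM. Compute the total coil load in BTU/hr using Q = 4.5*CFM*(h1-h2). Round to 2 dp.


Q = 4.5 * 1199 * (36.1 - 25.4) = 57731.85 BTU/hr

57731.85 BTU/hr


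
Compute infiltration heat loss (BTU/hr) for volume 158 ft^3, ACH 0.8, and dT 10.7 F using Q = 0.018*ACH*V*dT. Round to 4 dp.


Q = 0.018 * 0.8 * 158 * 10.7 = 24.3446 BTU/hr

24.3446 BTU/hr


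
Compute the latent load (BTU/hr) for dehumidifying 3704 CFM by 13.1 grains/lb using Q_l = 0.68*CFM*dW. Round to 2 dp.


Q = 0.68 * 3704 * 13.1 = 32995.23 BTU/hr

32995.23 BTU/hr


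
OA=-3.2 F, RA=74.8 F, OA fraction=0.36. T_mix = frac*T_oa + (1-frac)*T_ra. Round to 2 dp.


T_mix = 0.36*(-3.2) + 0.64*74.8 = 46.72 F

46.72 F


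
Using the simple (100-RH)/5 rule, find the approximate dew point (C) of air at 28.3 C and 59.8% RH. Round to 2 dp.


Td = 28.3 - (100-59.8)/5 = 20.26 C

20.26 C


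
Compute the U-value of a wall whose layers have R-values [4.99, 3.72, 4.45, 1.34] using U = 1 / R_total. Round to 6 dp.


R_total = 4.99 + 3.72 + 4.45 + 1.34 = 14.50
U = 1/14.50 = 0.068966

0.068966


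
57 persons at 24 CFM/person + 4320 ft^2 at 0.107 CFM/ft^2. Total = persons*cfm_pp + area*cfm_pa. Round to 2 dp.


Total = 57*24 + 4320*0.107 = 1830.24 CFM

1830.24 CFM


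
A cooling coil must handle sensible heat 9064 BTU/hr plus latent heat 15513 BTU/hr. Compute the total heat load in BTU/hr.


Qt = 9064 + 15513 = 24577 BTU/hr

24577 BTU/hr


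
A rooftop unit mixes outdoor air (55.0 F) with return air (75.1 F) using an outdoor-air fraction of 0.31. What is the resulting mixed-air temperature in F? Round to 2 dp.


T_mix = 0.31*55.0 + 0.69*75.1 = 68.87 F

68.87 F


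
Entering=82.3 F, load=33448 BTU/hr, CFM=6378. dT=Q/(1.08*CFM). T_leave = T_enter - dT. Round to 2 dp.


dT = 33448/(1.08*6378) = 4.8558
T_leave = 82.3 - 4.8558 = 77.44 F

77.44 F


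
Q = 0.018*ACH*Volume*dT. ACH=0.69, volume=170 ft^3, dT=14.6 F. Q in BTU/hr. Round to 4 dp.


Q = 0.018 * 0.69 * 170 * 14.6 = 30.8264 BTU/hr

30.8264 BTU/hr


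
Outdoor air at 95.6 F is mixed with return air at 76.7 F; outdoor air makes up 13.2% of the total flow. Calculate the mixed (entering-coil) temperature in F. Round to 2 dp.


T_mix = 76.7 + (13.2/100)*(95.6-76.7) = 79.19 F

79.19 F


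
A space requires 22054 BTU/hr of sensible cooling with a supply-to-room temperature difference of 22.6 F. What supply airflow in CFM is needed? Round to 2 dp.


CFM = 22054 / (1.08 * 22.6) = 903.56

903.56 CFM


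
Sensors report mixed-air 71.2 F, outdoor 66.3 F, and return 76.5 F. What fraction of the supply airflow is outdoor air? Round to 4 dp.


frac = (71.2 - 76.5) / (66.3 - 76.5) = 0.5196

0.5196


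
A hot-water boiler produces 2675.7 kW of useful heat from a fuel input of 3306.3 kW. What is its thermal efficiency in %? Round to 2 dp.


eta = (2675.7/3306.3)*100 = 80.93 %

80.93 %


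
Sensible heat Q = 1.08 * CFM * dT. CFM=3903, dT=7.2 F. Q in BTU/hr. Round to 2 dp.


Q = 1.08 * 3903 * 7.2 = 30349.73 BTU/hr

30349.73 BTU/hr


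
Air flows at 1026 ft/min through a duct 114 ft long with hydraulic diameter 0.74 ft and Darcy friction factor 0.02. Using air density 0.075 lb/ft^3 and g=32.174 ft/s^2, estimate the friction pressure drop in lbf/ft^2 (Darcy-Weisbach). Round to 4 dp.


v_fps = 1026/60 = 17.1 ft/s
dp = 0.02*(114/0.74)*0.075*17.1^2/(2*32.174) = 1.0501 lbf/ft^2

1.0501 lbf/ft^2


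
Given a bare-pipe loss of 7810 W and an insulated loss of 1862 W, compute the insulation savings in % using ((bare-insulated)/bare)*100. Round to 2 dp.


Savings = ((7810-1862)/7810)*100 = 76.16 %

76.16 %


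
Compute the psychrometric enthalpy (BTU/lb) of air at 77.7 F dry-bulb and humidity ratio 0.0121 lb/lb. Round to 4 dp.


h = 0.24*77.7 + 0.0121*(1061+0.444*77.7) = 31.9035 BTU/lb

31.9035 BTU/lb


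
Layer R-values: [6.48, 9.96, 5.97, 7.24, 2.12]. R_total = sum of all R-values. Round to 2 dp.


R_total = 6.48 + 9.96 + 5.97 + 7.24 + 2.12 = 31.77

31.77


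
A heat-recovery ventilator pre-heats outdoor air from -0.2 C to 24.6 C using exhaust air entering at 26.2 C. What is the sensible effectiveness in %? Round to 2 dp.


eff = (24.6-(-0.2))/(26.2-(-0.2))*100 = 93.94 %

93.94 %


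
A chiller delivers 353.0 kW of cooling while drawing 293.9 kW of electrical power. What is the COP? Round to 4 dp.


COP = 353.0 / 293.9 = 1.2011

1.2011


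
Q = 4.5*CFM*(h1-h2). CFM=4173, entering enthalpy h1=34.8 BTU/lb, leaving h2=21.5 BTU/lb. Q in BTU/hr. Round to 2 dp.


Q = 4.5 * 4173 * (34.8 - 21.5) = 249754.05 BTU/hr

249754.05 BTU/hr


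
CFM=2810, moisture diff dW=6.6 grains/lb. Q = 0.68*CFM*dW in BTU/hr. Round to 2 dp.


Q = 0.68 * 2810 * 6.6 = 12611.28 BTU/hr

12611.28 BTU/hr


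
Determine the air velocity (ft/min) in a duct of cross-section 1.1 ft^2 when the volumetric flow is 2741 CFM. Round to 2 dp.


V = 2741 / 1.1 = 2491.82 ft/min

2491.82 ft/min


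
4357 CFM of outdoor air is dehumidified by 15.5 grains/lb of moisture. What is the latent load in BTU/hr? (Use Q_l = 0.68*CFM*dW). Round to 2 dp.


Q = 0.68 * 4357 * 15.5 = 45922.78 BTU/hr

45922.78 BTU/hr


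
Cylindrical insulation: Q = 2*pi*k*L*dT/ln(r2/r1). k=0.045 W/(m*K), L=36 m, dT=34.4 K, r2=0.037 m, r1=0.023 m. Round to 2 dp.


Q = 2*pi*0.045*36*34.4/ln(0.037/0.023) = 736.50 W

736.50 W


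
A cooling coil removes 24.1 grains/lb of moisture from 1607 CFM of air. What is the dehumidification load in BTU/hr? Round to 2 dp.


Q = 0.68 * 1607 * 24.1 = 26335.52 BTU/hr

26335.52 BTU/hr


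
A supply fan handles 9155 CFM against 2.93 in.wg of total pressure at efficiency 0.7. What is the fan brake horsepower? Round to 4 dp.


BHP = 9155 * 2.93 / (6356 * 0.7) = 6.0290 hp

6.0290 hp


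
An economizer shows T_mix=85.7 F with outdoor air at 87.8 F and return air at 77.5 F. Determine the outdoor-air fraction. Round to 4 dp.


frac = (85.7 - 77.5) / (87.8 - 77.5) = 0.7961

0.7961


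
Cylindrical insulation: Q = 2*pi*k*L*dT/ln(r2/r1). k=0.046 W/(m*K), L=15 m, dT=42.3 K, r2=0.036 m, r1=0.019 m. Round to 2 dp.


Q = 2*pi*0.046*15*42.3/ln(0.036/0.019) = 286.96 W

286.96 W


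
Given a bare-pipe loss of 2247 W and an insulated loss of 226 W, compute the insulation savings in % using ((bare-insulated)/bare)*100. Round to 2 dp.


Savings = ((2247-226)/2247)*100 = 89.94 %

89.94 %


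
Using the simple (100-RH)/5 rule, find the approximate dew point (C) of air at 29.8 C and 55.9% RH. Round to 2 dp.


Td = 29.8 - (100-55.9)/5 = 20.98 C

20.98 C


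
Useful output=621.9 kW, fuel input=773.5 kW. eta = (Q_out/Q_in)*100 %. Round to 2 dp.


eta = (621.9/773.5)*100 = 80.40 %

80.40 %


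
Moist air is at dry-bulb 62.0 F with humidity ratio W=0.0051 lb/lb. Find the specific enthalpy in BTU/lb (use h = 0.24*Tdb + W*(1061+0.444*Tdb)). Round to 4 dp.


h = 0.24*62.0 + 0.0051*(1061+0.444*62.0) = 20.4315 BTU/lb

20.4315 BTU/lb


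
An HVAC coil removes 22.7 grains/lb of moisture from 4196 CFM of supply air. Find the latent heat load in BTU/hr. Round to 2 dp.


Q = 0.68 * 4196 * 22.7 = 64769.46 BTU/hr

64769.46 BTU/hr


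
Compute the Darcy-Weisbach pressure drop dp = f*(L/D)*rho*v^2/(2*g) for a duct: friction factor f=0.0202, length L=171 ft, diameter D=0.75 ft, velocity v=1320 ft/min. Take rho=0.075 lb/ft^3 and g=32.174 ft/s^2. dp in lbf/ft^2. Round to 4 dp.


v_fps = 1320/60 = 22.0 ft/s
dp = 0.0202*(171/0.75)*0.075*22.0^2/(2*32.174) = 2.5981 lbf/ft^2

2.5981 lbf/ft^2


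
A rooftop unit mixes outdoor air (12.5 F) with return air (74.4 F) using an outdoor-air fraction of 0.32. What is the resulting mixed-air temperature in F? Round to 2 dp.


T_mix = 0.32*12.5 + 0.68*74.4 = 54.59 F

54.59 F


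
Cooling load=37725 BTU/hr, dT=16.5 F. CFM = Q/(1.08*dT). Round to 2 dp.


CFM = 37725 / (1.08 * 16.5) = 2117.00

2117.00 CFM


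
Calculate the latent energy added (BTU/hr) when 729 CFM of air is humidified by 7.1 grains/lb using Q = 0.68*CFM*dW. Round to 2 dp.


Q = 0.68 * 729 * 7.1 = 3519.61 BTU/hr

3519.61 BTU/hr


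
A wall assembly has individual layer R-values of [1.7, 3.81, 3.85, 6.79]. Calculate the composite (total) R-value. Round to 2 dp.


R_total = 1.7 + 3.81 + 3.85 + 6.79 = 16.15

16.15


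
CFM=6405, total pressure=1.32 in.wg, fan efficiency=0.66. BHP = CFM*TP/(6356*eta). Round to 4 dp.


BHP = 6405 * 1.32 / (6356 * 0.66) = 2.0154 hp

2.0154 hp


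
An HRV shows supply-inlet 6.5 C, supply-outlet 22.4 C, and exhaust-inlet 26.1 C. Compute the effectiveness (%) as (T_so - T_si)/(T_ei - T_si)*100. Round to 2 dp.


eff = (22.4-6.5)/(26.1-6.5)*100 = 81.12 %

81.12 %


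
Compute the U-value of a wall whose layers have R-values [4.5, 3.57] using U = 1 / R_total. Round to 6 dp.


R_total = 4.5 + 3.57 = 8.07
U = 1/8.07 = 0.123916

0.123916


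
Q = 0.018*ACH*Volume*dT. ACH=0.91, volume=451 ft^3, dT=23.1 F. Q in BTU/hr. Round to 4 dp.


Q = 0.018 * 0.91 * 451 * 23.1 = 170.6485 BTU/hr

170.6485 BTU/hr


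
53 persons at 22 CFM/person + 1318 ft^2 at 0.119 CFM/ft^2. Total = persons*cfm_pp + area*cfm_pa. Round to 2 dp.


Total = 53*22 + 1318*0.119 = 1322.84 CFM

1322.84 CFM


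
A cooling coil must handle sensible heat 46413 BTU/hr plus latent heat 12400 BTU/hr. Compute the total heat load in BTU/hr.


Qt = 46413 + 12400 = 58813 BTU/hr

58813 BTU/hr


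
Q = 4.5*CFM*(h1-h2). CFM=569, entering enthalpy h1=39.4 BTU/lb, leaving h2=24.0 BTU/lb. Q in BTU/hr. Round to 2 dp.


Q = 4.5 * 569 * (39.4 - 24.0) = 39431.70 BTU/hr

39431.70 BTU/hr


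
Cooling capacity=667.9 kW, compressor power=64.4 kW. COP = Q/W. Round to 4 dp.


COP = 667.9 / 64.4 = 10.3711

10.3711


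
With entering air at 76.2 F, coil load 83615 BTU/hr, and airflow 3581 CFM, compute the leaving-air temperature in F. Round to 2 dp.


dT = 83615/(1.08*3581) = 21.6200
T_leave = 76.2 - 21.6200 = 54.58 F

54.58 F


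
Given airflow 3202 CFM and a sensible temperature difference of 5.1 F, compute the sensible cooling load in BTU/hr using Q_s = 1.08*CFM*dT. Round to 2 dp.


Q = 1.08 * 3202 * 5.1 = 17636.62 BTU/hr

17636.62 BTU/hr


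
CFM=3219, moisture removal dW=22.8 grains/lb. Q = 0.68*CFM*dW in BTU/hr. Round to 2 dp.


Q = 0.68 * 3219 * 22.8 = 49907.38 BTU/hr

49907.38 BTU/hr


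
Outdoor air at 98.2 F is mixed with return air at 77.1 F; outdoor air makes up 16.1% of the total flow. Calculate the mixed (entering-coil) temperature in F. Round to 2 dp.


T_mix = 77.1 + (16.1/100)*(98.2-77.1) = 80.50 F

80.50 F


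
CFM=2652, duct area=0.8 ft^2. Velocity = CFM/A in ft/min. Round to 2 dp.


V = 2652 / 0.8 = 3315.00 ft/min

3315.00 ft/min


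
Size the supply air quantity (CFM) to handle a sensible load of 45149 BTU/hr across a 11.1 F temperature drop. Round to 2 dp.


CFM = 45149 / (1.08 * 11.1) = 3766.18

3766.18 CFM


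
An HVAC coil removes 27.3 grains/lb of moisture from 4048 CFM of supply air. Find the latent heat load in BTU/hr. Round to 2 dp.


Q = 0.68 * 4048 * 27.3 = 75147.07 BTU/hr

75147.07 BTU/hr


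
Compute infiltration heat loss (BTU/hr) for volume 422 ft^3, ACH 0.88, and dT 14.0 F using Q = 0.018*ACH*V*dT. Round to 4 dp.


Q = 0.018 * 0.88 * 422 * 14.0 = 93.5827 BTU/hr

93.5827 BTU/hr


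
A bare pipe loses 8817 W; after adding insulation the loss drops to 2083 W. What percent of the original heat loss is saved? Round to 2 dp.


Savings = ((8817-2083)/8817)*100 = 76.38 %

76.38 %


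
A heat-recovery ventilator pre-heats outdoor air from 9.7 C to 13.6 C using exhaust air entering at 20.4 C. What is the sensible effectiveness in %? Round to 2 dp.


eff = (13.6-9.7)/(20.4-9.7)*100 = 36.45 %

36.45 %


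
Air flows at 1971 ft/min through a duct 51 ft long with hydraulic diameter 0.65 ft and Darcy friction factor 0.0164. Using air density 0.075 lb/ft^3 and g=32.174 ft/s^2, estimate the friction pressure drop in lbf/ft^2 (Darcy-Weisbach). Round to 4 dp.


v_fps = 1971/60 = 32.85 ft/s
dp = 0.0164*(51/0.65)*0.075*32.85^2/(2*32.174) = 1.6184 lbf/ft^2

1.6184 lbf/ft^2


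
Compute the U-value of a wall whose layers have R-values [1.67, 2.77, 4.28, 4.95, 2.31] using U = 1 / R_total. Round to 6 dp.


R_total = 1.67 + 2.77 + 4.28 + 4.95 + 2.31 = 15.98
U = 1/15.98 = 0.062578

0.062578


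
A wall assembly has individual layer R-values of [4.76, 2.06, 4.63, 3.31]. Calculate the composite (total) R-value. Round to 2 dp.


R_total = 4.76 + 2.06 + 4.63 + 3.31 = 14.76

14.76


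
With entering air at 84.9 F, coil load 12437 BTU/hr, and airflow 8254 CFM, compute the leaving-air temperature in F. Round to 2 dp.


dT = 12437/(1.08*8254) = 1.3952
T_leave = 84.9 - 1.3952 = 83.50 F

83.50 F


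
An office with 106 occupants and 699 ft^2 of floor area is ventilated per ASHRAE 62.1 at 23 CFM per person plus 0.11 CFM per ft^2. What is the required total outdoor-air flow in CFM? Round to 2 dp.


Total = 106*23 + 699*0.11 = 2514.89 CFM

2514.89 CFM


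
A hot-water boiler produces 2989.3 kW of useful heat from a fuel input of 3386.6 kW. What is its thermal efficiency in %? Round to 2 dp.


eta = (2989.3/3386.6)*100 = 88.27 %

88.27 %


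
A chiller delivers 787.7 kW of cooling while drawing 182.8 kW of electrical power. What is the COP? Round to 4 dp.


COP = 787.7 / 182.8 = 4.3091

4.3091


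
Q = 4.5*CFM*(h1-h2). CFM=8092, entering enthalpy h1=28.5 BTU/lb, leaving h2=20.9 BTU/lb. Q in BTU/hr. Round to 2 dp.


Q = 4.5 * 8092 * (28.5 - 20.9) = 276746.40 BTU/hr

276746.40 BTU/hr


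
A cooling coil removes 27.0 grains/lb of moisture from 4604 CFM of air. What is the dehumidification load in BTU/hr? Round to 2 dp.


Q = 0.68 * 4604 * 27.0 = 84529.44 BTU/hr

84529.44 BTU/hr


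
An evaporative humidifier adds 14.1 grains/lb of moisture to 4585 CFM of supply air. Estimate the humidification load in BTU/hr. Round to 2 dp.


Q = 0.68 * 4585 * 14.1 = 43960.98 BTU/hr

43960.98 BTU/hr


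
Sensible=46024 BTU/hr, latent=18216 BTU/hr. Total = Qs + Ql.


Qt = 46024 + 18216 = 64240 BTU/hr

64240 BTU/hr


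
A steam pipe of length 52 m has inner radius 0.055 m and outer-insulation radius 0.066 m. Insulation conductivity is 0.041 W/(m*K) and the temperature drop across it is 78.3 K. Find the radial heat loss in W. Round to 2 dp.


Q = 2*pi*0.041*52*78.3/ln(0.066/0.055) = 5752.95 W

5752.95 W


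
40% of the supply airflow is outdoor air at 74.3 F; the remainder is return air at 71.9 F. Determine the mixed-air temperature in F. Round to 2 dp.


T_mix = 0.4*74.3 + 0.6*71.9 = 72.86 F

72.86 F


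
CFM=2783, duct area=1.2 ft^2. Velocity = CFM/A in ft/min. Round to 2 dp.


V = 2783 / 1.2 = 2319.17 ft/min

2319.17 ft/min


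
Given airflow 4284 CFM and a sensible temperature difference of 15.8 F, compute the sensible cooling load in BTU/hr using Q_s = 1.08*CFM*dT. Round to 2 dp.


Q = 1.08 * 4284 * 15.8 = 73102.18 BTU/hr

73102.18 BTU/hr


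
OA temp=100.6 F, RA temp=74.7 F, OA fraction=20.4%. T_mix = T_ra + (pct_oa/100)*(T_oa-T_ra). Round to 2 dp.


T_mix = 74.7 + (20.4/100)*(100.6-74.7) = 79.98 F

79.98 F


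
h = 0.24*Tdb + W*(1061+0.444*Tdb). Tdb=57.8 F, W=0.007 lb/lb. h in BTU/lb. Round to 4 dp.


h = 0.24*57.8 + 0.007*(1061+0.444*57.8) = 21.4786 BTU/lb

21.4786 BTU/lb


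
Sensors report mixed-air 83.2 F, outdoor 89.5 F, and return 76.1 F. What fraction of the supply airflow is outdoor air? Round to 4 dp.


frac = (83.2 - 76.1) / (89.5 - 76.1) = 0.5299

0.5299


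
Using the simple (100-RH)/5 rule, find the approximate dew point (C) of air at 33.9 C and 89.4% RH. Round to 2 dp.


Td = 33.9 - (100-89.4)/5 = 31.78 C

31.78 C


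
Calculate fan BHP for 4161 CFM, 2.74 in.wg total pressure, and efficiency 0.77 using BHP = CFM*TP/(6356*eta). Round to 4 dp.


BHP = 4161 * 2.74 / (6356 * 0.77) = 2.3296 hp

2.3296 hp


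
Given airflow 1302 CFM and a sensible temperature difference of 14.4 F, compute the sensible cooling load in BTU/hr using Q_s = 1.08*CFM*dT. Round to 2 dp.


Q = 1.08 * 1302 * 14.4 = 20248.70 BTU/hr

20248.70 BTU/hr


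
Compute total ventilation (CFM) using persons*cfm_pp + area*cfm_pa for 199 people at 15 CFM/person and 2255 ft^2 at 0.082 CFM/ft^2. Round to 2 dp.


Total = 199*15 + 2255*0.082 = 3169.91 CFM

3169.91 CFM


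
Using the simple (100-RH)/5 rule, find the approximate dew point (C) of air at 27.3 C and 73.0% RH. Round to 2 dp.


Td = 27.3 - (100-73.0)/5 = 21.90 C

21.90 C


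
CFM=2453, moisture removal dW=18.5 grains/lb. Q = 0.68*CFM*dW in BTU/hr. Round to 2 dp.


Q = 0.68 * 2453 * 18.5 = 30858.74 BTU/hr

30858.74 BTU/hr


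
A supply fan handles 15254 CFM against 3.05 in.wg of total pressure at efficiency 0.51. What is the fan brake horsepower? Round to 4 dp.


BHP = 15254 * 3.05 / (6356 * 0.51) = 14.3526 hp

14.3526 hp


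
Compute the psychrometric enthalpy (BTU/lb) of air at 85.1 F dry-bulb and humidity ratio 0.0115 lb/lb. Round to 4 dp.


h = 0.24*85.1 + 0.0115*(1061+0.444*85.1) = 33.0600 BTU/lb

33.0600 BTU/lb


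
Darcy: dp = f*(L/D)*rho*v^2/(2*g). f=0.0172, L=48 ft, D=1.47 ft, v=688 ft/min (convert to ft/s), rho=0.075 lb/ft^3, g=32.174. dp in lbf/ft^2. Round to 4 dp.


v_fps = 688/60 = 11.4667 ft/s
dp = 0.0172*(48/1.47)*0.075*11.4667^2/(2*32.174) = 0.0861 lbf/ft^2

0.0861 lbf/ft^2


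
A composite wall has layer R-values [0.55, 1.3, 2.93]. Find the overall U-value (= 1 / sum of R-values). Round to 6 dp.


R_total = 0.55 + 1.3 + 2.93 = 4.78
U = 1/4.78 = 0.209205

0.209205


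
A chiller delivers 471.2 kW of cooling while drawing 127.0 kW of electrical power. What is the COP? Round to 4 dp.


COP = 471.2 / 127.0 = 3.7102

3.7102


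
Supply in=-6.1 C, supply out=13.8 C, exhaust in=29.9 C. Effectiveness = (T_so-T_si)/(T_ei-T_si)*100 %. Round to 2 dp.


eff = (13.8-(-6.1))/(29.9-(-6.1))*100 = 55.28 %

55.28 %


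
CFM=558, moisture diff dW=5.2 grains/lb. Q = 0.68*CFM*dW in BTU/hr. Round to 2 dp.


Q = 0.68 * 558 * 5.2 = 1973.09 BTU/hr

1973.09 BTU/hr


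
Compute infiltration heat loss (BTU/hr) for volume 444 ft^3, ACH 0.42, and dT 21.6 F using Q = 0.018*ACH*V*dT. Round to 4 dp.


Q = 0.018 * 0.42 * 444 * 21.6 = 72.5034 BTU/hr

72.5034 BTU/hr


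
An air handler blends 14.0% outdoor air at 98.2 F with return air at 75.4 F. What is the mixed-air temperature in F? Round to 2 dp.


T_mix = 75.4 + (14.0/100)*(98.2-75.4) = 78.59 F

78.59 F


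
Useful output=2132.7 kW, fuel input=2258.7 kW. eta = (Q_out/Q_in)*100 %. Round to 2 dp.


eta = (2132.7/2258.7)*100 = 94.42 %

94.42 %


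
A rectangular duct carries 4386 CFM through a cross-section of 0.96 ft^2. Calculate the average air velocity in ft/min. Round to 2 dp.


V = 4386 / 0.96 = 4568.75 ft/min

4568.75 ft/min


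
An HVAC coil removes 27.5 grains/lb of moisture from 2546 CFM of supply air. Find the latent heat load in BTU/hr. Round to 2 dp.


Q = 0.68 * 2546 * 27.5 = 47610.20 BTU/hr

47610.20 BTU/hr


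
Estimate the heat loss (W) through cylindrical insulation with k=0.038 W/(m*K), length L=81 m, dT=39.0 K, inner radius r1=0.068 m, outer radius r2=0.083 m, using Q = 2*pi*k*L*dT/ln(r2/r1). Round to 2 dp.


Q = 2*pi*0.038*81*39.0/ln(0.083/0.068) = 3783.85 W

3783.85 W


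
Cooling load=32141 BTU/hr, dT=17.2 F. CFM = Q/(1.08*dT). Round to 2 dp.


CFM = 32141 / (1.08 * 17.2) = 1730.24

1730.24 CFM


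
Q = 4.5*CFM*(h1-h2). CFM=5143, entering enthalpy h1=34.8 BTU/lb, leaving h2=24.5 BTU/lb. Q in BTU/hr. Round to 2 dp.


Q = 4.5 * 5143 * (34.8 - 24.5) = 238378.05 BTU/hr

238378.05 BTU/hr


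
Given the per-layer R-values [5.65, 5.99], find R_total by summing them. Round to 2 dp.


R_total = 5.65 + 5.99 = 11.64

11.64


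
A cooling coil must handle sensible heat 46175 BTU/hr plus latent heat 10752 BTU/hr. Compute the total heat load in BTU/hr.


Qt = 46175 + 10752 = 56927 BTU/hr

56927 BTU/hr


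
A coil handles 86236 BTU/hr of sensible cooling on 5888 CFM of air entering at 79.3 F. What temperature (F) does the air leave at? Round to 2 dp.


dT = 86236/(1.08*5888) = 13.5612
T_leave = 79.3 - 13.5612 = 65.74 F

65.74 F


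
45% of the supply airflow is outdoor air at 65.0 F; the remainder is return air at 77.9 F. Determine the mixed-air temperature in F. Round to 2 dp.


T_mix = 0.45*65.0 + 0.55*77.9 = 72.10 F

72.10 F


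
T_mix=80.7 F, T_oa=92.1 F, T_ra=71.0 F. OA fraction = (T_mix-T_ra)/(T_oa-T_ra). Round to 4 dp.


frac = (80.7 - 71.0) / (92.1 - 71.0) = 0.4597

0.4597


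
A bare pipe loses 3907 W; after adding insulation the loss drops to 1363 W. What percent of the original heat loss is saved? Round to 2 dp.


Savings = ((3907-1363)/3907)*100 = 65.11 %

65.11 %


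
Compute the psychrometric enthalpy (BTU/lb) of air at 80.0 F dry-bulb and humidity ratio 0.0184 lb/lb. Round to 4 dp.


h = 0.24*80.0 + 0.0184*(1061+0.444*80.0) = 39.3760 BTU/lb

39.3760 BTU/lb


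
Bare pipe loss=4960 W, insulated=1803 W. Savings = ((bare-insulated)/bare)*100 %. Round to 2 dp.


Savings = ((4960-1803)/4960)*100 = 63.65 %

63.65 %


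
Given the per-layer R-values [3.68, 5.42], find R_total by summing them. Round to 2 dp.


R_total = 3.68 + 5.42 = 9.10

9.10


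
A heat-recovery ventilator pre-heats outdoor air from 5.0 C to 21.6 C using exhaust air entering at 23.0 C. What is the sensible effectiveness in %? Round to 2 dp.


eff = (21.6-5.0)/(23.0-5.0)*100 = 92.22 %

92.22 %


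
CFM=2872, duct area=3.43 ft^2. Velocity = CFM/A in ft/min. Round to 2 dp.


V = 2872 / 3.43 = 837.32 ft/min

837.32 ft/min


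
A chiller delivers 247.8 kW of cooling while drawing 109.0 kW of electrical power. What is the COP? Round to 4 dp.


COP = 247.8 / 109.0 = 2.2734

2.2734


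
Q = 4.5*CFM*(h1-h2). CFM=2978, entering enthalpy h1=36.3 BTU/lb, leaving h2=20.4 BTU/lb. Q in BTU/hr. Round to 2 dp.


Q = 4.5 * 2978 * (36.3 - 20.4) = 213075.90 BTU/hr

213075.90 BTU/hr


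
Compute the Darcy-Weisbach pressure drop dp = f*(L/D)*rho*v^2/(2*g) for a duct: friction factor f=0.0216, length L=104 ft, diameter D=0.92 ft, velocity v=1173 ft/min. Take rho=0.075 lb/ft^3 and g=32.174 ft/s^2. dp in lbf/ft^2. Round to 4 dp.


v_fps = 1173/60 = 19.55 ft/s
dp = 0.0216*(104/0.92)*0.075*19.55^2/(2*32.174) = 1.0877 lbf/ft^2

1.0877 lbf/ft^2


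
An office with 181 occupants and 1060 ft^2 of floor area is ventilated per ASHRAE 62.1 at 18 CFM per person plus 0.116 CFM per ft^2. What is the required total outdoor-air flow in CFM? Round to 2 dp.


Total = 181*18 + 1060*0.116 = 3380.96 CFM

3380.96 CFM


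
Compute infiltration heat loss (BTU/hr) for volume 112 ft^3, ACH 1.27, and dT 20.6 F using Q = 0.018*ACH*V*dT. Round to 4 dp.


Q = 0.018 * 1.27 * 112 * 20.6 = 52.7426 BTU/hr

52.7426 BTU/hr


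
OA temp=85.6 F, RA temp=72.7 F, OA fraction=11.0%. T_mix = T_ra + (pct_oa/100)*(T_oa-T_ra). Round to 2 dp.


T_mix = 72.7 + (11.0/100)*(85.6-72.7) = 74.12 F

74.12 F


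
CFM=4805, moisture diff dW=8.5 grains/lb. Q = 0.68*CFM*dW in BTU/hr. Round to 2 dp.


Q = 0.68 * 4805 * 8.5 = 27772.90 BTU/hr

27772.90 BTU/hr


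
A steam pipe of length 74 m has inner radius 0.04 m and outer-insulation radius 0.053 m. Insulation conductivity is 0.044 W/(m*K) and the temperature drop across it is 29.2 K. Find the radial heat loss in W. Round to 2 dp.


Q = 2*pi*0.044*74*29.2/ln(0.053/0.04) = 2122.77 W

2122.77 W


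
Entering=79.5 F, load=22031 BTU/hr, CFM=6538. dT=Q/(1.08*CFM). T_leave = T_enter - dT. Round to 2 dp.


dT = 22031/(1.08*6538) = 3.1201
T_leave = 79.5 - 3.1201 = 76.38 F

76.38 F


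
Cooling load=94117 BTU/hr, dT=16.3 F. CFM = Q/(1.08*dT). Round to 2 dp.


CFM = 94117 / (1.08 * 16.3) = 5346.34

5346.34 CFM


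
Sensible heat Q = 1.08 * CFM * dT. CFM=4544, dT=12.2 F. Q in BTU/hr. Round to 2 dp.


Q = 1.08 * 4544 * 12.2 = 59871.74 BTU/hr

59871.74 BTU/hr


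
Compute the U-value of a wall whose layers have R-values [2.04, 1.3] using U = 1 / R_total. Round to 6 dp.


R_total = 2.04 + 1.3 = 3.34
U = 1/3.34 = 0.299401

0.299401


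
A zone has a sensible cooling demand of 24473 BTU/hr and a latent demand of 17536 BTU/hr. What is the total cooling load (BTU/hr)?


Qt = 24473 + 17536 = 42009 BTU/hr

42009 BTU/hr


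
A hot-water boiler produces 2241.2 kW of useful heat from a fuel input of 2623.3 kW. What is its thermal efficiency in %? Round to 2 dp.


eta = (2241.2/2623.3)*100 = 85.43 %

85.43 %


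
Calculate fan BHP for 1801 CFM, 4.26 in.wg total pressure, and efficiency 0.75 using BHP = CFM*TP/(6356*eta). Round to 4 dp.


BHP = 1801 * 4.26 / (6356 * 0.75) = 1.6095 hp

1.6095 hp


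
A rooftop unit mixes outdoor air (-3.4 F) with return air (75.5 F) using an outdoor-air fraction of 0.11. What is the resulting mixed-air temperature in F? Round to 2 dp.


T_mix = 0.11*(-3.4) + 0.89*75.5 = 66.82 F

66.82 F


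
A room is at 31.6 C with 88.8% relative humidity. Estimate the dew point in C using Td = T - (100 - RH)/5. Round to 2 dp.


Td = 31.6 - (100-88.8)/5 = 29.36 C

29.36 C


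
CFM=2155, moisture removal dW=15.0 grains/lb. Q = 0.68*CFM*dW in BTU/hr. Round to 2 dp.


Q = 0.68 * 2155 * 15.0 = 21981.00 BTU/hr

21981.00 BTU/hr


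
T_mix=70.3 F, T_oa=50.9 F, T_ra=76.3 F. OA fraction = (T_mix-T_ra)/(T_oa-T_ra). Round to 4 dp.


frac = (70.3 - 76.3) / (50.9 - 76.3) = 0.2362

0.2362


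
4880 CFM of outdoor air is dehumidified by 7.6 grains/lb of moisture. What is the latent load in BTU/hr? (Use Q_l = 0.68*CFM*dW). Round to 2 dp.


Q = 0.68 * 4880 * 7.6 = 25219.84 BTU/hr

25219.84 BTU/hr


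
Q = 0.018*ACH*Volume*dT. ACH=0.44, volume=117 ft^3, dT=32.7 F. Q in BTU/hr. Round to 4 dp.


Q = 0.018 * 0.44 * 117 * 32.7 = 30.3011 BTU/hr

30.3011 BTU/hr


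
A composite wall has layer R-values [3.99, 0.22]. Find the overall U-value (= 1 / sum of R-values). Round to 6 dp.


R_total = 3.99 + 0.22 = 4.21
U = 1/4.21 = 0.237530

0.237530


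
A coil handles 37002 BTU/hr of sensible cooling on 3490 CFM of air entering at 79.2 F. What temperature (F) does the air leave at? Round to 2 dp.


dT = 37002/(1.08*3490) = 9.8169
T_leave = 79.2 - 9.8169 = 69.38 F

69.38 F


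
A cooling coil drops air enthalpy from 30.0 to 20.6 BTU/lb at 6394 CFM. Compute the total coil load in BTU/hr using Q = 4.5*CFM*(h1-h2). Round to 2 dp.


Q = 4.5 * 6394 * (30.0 - 20.6) = 270466.20 BTU/hr

270466.20 BTU/hr


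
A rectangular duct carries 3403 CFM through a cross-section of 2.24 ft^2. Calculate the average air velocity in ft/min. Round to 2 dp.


V = 3403 / 2.24 = 1519.20 ft/min

1519.20 ft/min


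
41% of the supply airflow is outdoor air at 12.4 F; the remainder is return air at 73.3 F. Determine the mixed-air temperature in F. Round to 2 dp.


T_mix = 0.41*12.4 + 0.59*73.3 = 48.33 F

48.33 F


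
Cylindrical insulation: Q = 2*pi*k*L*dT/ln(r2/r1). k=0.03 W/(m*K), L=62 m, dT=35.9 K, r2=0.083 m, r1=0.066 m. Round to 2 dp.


Q = 2*pi*0.03*62*35.9/ln(0.083/0.066) = 1830.63 W

1830.63 W


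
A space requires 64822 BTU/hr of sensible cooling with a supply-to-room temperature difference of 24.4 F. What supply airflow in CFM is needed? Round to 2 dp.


CFM = 64822 / (1.08 * 24.4) = 2459.85

2459.85 CFM
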